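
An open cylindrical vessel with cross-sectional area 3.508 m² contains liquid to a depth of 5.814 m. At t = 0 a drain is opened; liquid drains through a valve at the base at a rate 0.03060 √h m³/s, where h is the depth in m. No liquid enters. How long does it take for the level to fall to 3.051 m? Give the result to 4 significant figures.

152.4 s

Volume balance on the tank: A dh/dt = −0.03060 √h.
This is separable: 2 d(√h)/dt = −0.03060/A, so √h = √h₀ − (0.03060/(2A)) t.
t = 2A(√h₀ − √h)/0.03060 = 2·3.508·(√5.814 − √3.051)/0.03060
  = 7.01600 × (2.41122 − 1.74671) / 0.03060 = 152.360 s.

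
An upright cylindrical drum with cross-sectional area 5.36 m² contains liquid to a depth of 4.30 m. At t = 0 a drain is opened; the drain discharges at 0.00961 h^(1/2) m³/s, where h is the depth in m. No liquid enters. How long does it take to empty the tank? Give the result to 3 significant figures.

A dh/dt = −Q_out = −0.00961 √h.
∫ h^(−1/2) dh = −(0.00961/A) ∫ dt, giving 2√h = 2√h₀ − (0.00961/A) t.
Tank is empty when √h = 0: t_empty = 2A√h₀/0.00961.
t_empty = 2·5.36·√4.30/0.00961 = 10.720·2.0736/0.00961 = 2313.2 s.

2310 s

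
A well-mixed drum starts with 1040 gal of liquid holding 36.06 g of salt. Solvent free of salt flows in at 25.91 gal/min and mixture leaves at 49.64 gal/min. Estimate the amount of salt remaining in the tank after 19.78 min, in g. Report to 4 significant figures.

Let m(t) be the amount of salt. Volume: V(t) = V₀ + (Q_in − Q_out) t = 1040 − 23.7300 t; V(19.78) = 570.621 gal.
Solute balance: dm/dt = 0 − Q_out C = −Q_out m/V(t).
dm/m = −Q_out dt/(V₀ − 23.7300 t); integrating gives ln(m/m₀) = −(Q_out/(Q_in−Q_out)) ln(V/V₀).
m = m₀ (V₀/V)^(Q_out/(Q_in−Q_out)) = 36.06 × (1040/570.621)^(-2.09187) = 10.2732 g.

10.27 g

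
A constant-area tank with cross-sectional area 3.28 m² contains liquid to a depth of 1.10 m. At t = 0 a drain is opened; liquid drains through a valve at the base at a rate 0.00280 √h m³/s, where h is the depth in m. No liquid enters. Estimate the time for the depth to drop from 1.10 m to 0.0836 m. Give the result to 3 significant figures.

Volume balance on the tank: A dh/dt = −0.00280 √h.
Separate and integrate: 2(√h − √h₀) = −(0.00280/A) t.
t = 2A(√h₀ − √h)/0.00280 = 2·3.28·(√1.10 − √0.0836)/0.00280
  = 6.5600 × (1.0488 − 0.28914) / 0.00280 = 1779.8 s.

1780 s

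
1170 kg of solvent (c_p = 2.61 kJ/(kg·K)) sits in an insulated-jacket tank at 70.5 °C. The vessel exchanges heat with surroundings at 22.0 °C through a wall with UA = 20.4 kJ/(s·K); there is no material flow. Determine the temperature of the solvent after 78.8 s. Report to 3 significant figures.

M c_p dT/dt = −UA(T − T_amb).
dT/dt = (T_ss − T)/τ with T_ss = T_amb = 22.000 °C, τ = M c_p/UA = 1170·2.61/20.4 = 149.69 s.
Solution: T(t) = T_ss + (T₀ − T_ss) e^(−t/τ).
T(78.8) = 22.000 + (48.500)·0.59072 = 50.650 °C.

50.6 °C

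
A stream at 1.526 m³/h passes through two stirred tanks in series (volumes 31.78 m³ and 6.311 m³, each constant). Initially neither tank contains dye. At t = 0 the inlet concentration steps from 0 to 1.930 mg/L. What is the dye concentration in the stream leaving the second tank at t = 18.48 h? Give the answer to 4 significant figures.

0.9439 mg/L

Each tank obeys Vᵢ dCᵢ/dt = Q(Cᵢ₋₁ − Cᵢ), so τᵢ = Vᵢ/Q.
τ₁ = 31.78/1.526 = 20.8257 h; τ₂ = 6.311/1.526 = 4.13565 h.
Tank 1: C₁ = C_in(1 − e^(−t/τ₁)). Tank 2 (τ₁ ≠ τ₂): C₂ = C_in[1 − (τ₁ e^(−t/τ₁) − τ₂ e^(−t/τ₂))/(τ₁ − τ₂)].
At t = 18.48: e^(−t/τ₁) = 0.411739, e^(−t/τ₂) = 0.0114649.
C₂ = 1.930·[1 − (20.8257·0.411739 − 4.13565·0.0114649)/(16.6900)] = 1.930·0.489077 = 0.943918 mg/L.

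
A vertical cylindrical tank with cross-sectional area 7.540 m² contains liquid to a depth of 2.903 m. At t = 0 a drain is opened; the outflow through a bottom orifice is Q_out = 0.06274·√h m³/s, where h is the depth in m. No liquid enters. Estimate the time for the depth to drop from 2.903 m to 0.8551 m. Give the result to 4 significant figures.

A dh/dt = −Q_out = −0.06274 √h.
Separate and integrate: 2(√h − √h₀) = −(0.06274/A) t.
t = 2A(√h₀ − √h)/0.06274 = 2·7.540·(√2.903 − √0.8551)/0.06274
  = 15.0800 × (1.70382 − 0.924716) / 0.06274 = 187.263 s.

187.3 s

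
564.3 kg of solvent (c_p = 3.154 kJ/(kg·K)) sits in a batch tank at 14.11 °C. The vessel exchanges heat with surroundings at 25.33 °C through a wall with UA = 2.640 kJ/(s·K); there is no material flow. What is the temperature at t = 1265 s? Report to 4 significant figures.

23.61 °C

Unsteady energy balance on the tank contents: M c_p dT/dt = −UA(T − T_amb).
dT/dt = (T_ss − T)/τ with T_ss = T_amb = 25.3300 °C, τ = M c_p/UA = 564.3·3.154/2.640 = 674.167 s.
Solution: T(t) = T_ss + (T₀ − T_ss) e^(−t/τ).
T(1265) = 25.3300 + (-11.2200)·0.153142 = 23.6117 °C.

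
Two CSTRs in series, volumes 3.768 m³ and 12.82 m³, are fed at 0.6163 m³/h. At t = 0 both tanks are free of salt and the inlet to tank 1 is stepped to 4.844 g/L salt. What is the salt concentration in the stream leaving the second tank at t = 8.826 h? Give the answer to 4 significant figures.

0.8318 g/L

Species balance on tank i: dCᵢ/dt = (Cᵢ₋₁ − Cᵢ)/τᵢ with τᵢ = Vᵢ/Q.
τ₁ = 3.768/0.6163 = 6.11391 h; τ₂ = 12.82/0.6163 = 20.8016 h.
Tank 1: C₁ = C_in(1 − e^(−t/τ₁)). Tank 2 (τ₁ ≠ τ₂): C₂ = C_in[1 − (τ₁ e^(−t/τ₁) − τ₂ e^(−t/τ₂))/(τ₁ − τ₂)].
At t = 8.826: e^(−t/τ₁) = 0.236078, e^(−t/τ₂) = 0.654231.
C₂ = 4.844·[1 − (6.11391·0.236078 − 20.8016·0.654231)/(-14.6877)] = 4.844·0.171708 = 0.831754 g/L.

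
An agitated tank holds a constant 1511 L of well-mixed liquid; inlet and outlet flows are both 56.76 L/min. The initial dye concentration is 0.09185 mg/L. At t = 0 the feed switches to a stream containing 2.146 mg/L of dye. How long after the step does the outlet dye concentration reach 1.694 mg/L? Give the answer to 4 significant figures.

Species balance: V dC/dt = Q(C_in − C) ⇒ τ = V/Q = 26.6209 min.
C(t) = C_in + (C₀ − C_in) e^(−t/τ). Set C = 1.694 and solve for t:
e^(−t/τ) = (C − C_in)/(C₀ − C_in) = (1.694 − 2.146)/(0.09185 − 2.146) = 0.220042
t = −τ ln(…) = 26.6209 × 1.51394 = 40.3023 min.

40.30 min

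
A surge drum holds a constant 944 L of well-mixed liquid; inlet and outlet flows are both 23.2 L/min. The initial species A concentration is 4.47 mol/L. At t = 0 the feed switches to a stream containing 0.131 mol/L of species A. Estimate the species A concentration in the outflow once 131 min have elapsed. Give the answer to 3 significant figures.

0.304 mol/L

Unsteady species balance (constant V, well mixed): V dC/dt = Q(C_in − C).
Rewrite as dC/dt + C/τ = C_in/τ, τ = V/Q = 40.690 min.
This is linear first-order; C(t) = C_in + (C₀ − C_in) e^(−t/τ).
C(131) = 0.131 + (4.47 − 0.131)·e^(−131/40.690) = 0.131 + (4.3390)·0.039975 = 0.30445 mol/L.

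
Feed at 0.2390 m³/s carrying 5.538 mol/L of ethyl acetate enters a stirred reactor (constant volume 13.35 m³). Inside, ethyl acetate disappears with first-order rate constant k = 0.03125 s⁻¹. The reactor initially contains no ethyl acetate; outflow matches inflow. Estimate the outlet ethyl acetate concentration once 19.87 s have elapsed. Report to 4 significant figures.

Species balance: V dC/dt = Q C_in − Q C − k V C.
This is linear with rate a = Q/V + k = 0.0491526 s⁻¹.
C_ss = Q C_in/(Q + kV) = 2.01708 mol/L; C(t) = C_ss + (C₀ − C_ss) e^(−a t).
C(19.87) = 2.01708 + (-2.01708)·e^(−0.0491526·19.87) = 2.01708 + (-2.01708)·0.376566 = 1.25752 mol/L.

1.258 mol/L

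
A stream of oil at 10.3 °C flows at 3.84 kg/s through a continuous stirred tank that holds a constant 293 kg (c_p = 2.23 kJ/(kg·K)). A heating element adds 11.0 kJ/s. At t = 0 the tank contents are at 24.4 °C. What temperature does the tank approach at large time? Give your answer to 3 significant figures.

11.6 °C

M c_p dT/dt = ṁ c_p (T_in − T) + Q̇.
At steady state dT/dt = 0 ⇒ T_ss = T_in + Q̇/(ṁ c_p) = 10.3 + 11.0/(3.84·2.23) = 11.585 °C.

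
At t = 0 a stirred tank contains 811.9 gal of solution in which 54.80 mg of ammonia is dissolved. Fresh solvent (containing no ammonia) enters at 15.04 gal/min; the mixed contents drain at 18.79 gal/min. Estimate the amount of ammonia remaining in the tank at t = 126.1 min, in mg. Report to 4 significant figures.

Total volume: dV/dt = Q_in − Q_out = -3.75000 gal/min, so V(t) = 811.9 − 3.75000 t and V(126.1) = 339.025 gal.
No ammonia enters, so dm/dt = −Q_out · (m/V).
dm/m = −Q_out dt/(V₀ − 3.75000 t); integrating gives ln(m/m₀) = −(Q_out/(Q_in−Q_out)) ln(V/V₀).
m = m₀ (V₀/V)^(Q_out/(Q_in−Q_out)) = 54.80 × (811.9/339.025)^(-5.01067) = 0.689257 mg.

0.6893 mg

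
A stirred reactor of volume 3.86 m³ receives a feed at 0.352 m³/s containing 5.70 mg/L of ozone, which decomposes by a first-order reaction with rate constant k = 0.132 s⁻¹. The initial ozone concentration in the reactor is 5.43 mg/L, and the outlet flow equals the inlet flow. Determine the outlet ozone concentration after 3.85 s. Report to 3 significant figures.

3.64 mg/L

Species balance: V dC/dt = Q C_in − Q C − k V C.
This is linear with rate a = Q/V + k = 0.22319 s⁻¹.
C_ss = Q C_in/(Q + kV) = 2.3289 mg/L; C(t) = C_ss + (C₀ − C_ss) e^(−a t).
C(3.85) = 2.3289 + (3.1011)·e^(−0.22319·3.85) = 2.3289 + (3.1011)·0.42346 = 3.6421 mg/L.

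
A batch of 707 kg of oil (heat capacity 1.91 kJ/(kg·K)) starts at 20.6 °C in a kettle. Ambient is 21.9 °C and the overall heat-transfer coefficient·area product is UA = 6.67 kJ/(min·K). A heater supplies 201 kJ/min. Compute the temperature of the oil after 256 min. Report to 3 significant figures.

M c_p dT/dt = −UA(T − T_amb) + Q̇.
dT/dt = (T_ss − T)/τ with T_ss = T_amb + Q̇/UA = 21.9 + 201/6.67 = 52.035 °C, τ = M c_p/UA = 707·1.91/6.67 = 202.45 min.
Integrating: T(t) = T_ss + (T₀ − T_ss) e^(−t/τ).
T(256) = 52.035 + (-31.435)·0.28239 = 43.158 °C.

43.2 °C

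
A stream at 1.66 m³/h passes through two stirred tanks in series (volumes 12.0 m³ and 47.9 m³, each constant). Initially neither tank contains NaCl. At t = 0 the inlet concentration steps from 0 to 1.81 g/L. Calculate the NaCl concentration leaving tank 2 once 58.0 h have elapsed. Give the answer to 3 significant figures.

1.49 g/L

Time constants: τᵢ = Vᵢ/Q for each well-mixed tank.
τ₁ = 12.0/1.66 = 7.2289 h; τ₂ = 47.9/1.66 = 28.855 h.
Tank 1: C₁ = C_in(1 − e^(−t/τ₁)). Tank 2 (τ₁ ≠ τ₂): C₂ = C_in[1 − (τ₁ e^(−t/τ₁) − τ₂ e^(−t/τ₂))/(τ₁ − τ₂)].
At t = 58.0: e^(−t/τ₁) = 0.00032773, e^(−t/τ₂) = 0.13399.
C₂ = 1.81·[1 − (7.2289·0.00032773 − 28.855·0.13399)/(-21.627)] = 1.81·0.82134 = 1.4866 g/L.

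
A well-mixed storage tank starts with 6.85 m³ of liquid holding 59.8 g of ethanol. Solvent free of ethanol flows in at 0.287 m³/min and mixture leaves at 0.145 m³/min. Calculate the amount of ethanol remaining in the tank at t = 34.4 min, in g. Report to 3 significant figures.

34.5 g

Total volume: dV/dt = Q_in − Q_out = 0.14200 m³/min, so V(t) = 6.85 + 0.14200 t and V(34.4) = 11.735 m³.
No ethanol enters, so dm/dt = −Q_out · (m/V).
Separate: dm/m = −Q_out dt/V(t) ⇒ ln(m/m₀) = −(Q_out/(Q_in−Q_out)) ln(V/V₀).
m = m₀ (V₀/V)^(Q_out/(Q_in−Q_out)) = 59.8 × (6.85/11.735)^(1.0211) = 34.513 g.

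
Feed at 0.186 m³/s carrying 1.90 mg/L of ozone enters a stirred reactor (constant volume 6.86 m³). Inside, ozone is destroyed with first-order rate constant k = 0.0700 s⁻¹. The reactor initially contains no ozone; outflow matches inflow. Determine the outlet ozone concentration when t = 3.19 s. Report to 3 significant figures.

Accumulation = in − out − consumed: V dC/dt = Q C_in − Q C − k V C.
This is linear with rate a = Q/V + k = 0.097114 s⁻¹.
C_ss = Q C_in/(Q + kV) = 0.53047 mg/L; C(t) = C_ss + (C₀ − C_ss) e^(−a t).
C(3.19) = 0.53047 + (-0.53047)·e^(−0.097114·3.19) = 0.53047 + (-0.53047)·0.73360 = 0.14132 mg/L.

0.141 mg/L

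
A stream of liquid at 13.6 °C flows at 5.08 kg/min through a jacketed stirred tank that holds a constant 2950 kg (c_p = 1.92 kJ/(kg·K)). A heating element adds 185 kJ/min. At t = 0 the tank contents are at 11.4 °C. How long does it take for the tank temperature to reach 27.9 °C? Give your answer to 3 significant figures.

M c_p dT/dt = ṁ c_p (T_in − T) + Q̇.
τ = M/ṁ = 580.71 min; T_ss = T_in + Q̇/(ṁ c_p) = 32.567 °C.
T(t) = T_ss + (T₀ − T_ss) e^(−t/τ). Set T = 27.9:
e^(−t/τ) = (27.9 − 32.567)/(11.4 − 32.567) = 0.22050
t = −580.71 · ln(0.22050) = 877.95 min.

878 min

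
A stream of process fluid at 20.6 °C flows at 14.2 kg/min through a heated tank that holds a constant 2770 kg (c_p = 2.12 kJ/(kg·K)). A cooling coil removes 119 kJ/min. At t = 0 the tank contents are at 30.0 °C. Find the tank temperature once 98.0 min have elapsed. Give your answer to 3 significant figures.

24.7 °C

M c_p dT/dt = ṁ c_p (T_in − T) − Q̇.
τ = M/ṁ = 195.07 min; T_ss = T_in − Q̇/(ṁ c_p) = 20.6 − 119/(14.2·2.12) = 16.647 °C.
Solution: T(t) = T_ss + (T₀ − T_ss) e^(−t/τ).
T(98.0) = 16.647 + (13.353)·e^(−98.0/195.07) = 16.647 + (13.353)·0.60509 = 24.727 °C.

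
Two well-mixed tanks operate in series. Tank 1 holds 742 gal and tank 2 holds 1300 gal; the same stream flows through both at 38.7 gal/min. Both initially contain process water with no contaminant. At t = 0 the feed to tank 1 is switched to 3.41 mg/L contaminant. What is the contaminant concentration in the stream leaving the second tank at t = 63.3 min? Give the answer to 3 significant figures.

Time constants: τᵢ = Vᵢ/Q for each well-mixed tank.
τ₁ = 742/38.7 = 19.173 min; τ₂ = 1300/38.7 = 33.592 min.
Tank 1: C₁ = C_in(1 − e^(−t/τ₁)). Tank 2 (τ₁ ≠ τ₂): C₂ = C_in[1 − (τ₁ e^(−t/τ₁) − τ₂ e^(−t/τ₂))/(τ₁ − τ₂)].
At t = 63.3: e^(−t/τ₁) = 0.036828, e^(−t/τ₂) = 0.15192.
C₂ = 3.41·[1 − (19.173·0.036828 − 33.592·0.15192)/(-14.419)] = 3.41·0.69503 = 2.3701 mg/L.

2.37 mg/L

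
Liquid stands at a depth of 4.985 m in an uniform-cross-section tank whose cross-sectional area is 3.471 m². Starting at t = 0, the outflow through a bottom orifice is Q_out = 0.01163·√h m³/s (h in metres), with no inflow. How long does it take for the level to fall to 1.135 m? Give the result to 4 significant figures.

With no inflow, A dh/dt = −0.01163 √h.
This is separable: 2 d(√h)/dt = −0.01163/A, so √h = √h₀ − (0.01163/(2A)) t.
t = 2A(√h₀ − √h)/0.01163 = 2·3.471·(√4.985 − √1.135)/0.01163
  = 6.94200 × (2.23271 − 1.06536) / 0.01163 = 696.795 s.

696.8 s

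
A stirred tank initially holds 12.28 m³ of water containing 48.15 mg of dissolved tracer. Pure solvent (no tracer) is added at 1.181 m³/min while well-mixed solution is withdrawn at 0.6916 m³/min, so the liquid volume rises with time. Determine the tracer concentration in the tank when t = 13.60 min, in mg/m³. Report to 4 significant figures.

1.379 mg/m³

Let m(t) be the amount of tracer. Volume: V(t) = V₀ + (Q_in − Q_out) t = 12.28 + 0.489400 t; V(13.60) = 18.9358 m³.
Solute balance: dm/dt = 0 − Q_out C = −Q_out m/V(t).
Separate: dm/m = −Q_out dt/V(t) ⇒ ln(m/m₀) = −(Q_out/(Q_in−Q_out)) ln(V/V₀).
m = m₀ (V₀/V)^(Q_out/(Q_in−Q_out)) = 48.15 × (12.28/18.9358)^(1.41316) = 26.1096 mg.
C = m/V = 26.1096/18.9358 = 1.37885 mg/m³.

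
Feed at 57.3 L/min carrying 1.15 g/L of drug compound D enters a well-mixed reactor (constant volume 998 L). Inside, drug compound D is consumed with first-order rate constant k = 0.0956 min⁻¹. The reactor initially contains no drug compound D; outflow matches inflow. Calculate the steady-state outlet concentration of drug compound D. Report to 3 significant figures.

V dC/dt = Q(C_in − C) − k V C.
Steady state (dC/dt = 0): C_ss = Q C_in/(Q + kV) = C_in/(1 + kV/Q).
C_ss = 57.3·1.15/(57.3 + 0.0956·998) = 65.895/152.71 = 0.43151 g/L.

0.432 g/L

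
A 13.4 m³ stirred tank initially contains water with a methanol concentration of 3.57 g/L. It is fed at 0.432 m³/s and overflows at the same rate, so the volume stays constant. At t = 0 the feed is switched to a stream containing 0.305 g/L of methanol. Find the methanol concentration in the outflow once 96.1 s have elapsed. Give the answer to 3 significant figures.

0.452 g/L

Accumulation = in − out for the solute gives V dC/dt = Q(C_in − C).
Time constant τ = V/Q = 13.4/0.432 = 31.019 s.
This is linear first-order; C(t) = C_in + (C₀ − C_in) e^(−t/τ).
C(96.1) = 0.305 + (3.57 − 0.305)·e^(−96.1/31.019) = 0.305 + (3.2650)·0.045133 = 0.45236 g/L.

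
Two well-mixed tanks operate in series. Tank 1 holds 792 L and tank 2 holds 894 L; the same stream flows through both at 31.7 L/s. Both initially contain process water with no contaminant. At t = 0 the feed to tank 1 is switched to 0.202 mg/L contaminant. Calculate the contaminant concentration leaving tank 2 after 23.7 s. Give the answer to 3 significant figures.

0.0454 mg/L

Time constants: τᵢ = Vᵢ/Q for each well-mixed tank.
τ₁ = 792/31.7 = 24.984 s; τ₂ = 894/31.7 = 28.202 s.
Solving the cascade with C₁(0)=C₂(0)=0 gives C₂(t) = C_in[1 − (τ₁ e^(−t/τ₁) − τ₂ e^(−t/τ₂))/(τ₁ − τ₂)].
At t = 23.7: e^(−t/τ₁) = 0.38728, e^(−t/τ₂) = 0.43155.
C₂ = 0.202·[1 − (24.984·0.38728 − 28.202·0.43155)/(-3.2177)] = 0.202·0.22472 = 0.045394 mg/L.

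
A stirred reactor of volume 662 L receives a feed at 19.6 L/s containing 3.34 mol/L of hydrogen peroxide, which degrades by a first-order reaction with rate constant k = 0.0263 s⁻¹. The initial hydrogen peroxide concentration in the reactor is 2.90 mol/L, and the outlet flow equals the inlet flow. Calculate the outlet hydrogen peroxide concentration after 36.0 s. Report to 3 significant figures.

1.92 mol/L

V dC/dt = Q(C_in − C) − k V C.
dC/dt = (Q/V) C_in − (Q/V + k) C; effective rate a = Q/V + k = 0.029607 + 0.0263 = 0.055907 s⁻¹.
C_ss = Q C_in/(Q + kV) = 1.7688 mol/L; C(t) = C_ss + (C₀ − C_ss) e^(−a t).
C(36.0) = 1.7688 + (1.1312)·e^(−0.055907·36.0) = 1.7688 + (1.1312)·0.13363 = 1.9200 mol/L.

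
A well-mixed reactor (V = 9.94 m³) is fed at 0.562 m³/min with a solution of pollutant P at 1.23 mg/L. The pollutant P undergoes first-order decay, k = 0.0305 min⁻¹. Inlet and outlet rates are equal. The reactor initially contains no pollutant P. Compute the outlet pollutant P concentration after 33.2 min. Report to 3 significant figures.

V dC/dt = Q(C_in − C) − k V C.
dC/dt = (Q/V) C_in − (Q/V + k) C; effective rate a = Q/V + k = 0.056539 + 0.0305 = 0.087039 min⁻¹.
C_ss = Q C_in/(Q + kV) = 0.79899 mg/L; C(t) = C_ss + (C₀ − C_ss) e^(−a t).
C(33.2) = 0.79899 + (-0.79899)·e^(−0.087039·33.2) = 0.79899 + (-0.79899)·0.055593 = 0.75457 mg/L.

0.755 mg/L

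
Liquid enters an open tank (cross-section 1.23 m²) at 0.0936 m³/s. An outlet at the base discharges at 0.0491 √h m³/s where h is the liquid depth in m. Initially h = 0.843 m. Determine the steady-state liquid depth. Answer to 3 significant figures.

Level balance: A dh/dt = 0.0936 − 0.0491 √h. Setting dh/dt = 0:
Q_in = 0.0491 √h_ss ⇒ √h_ss = 0.0936/0.0491 = 1.9063.
h_ss = 1.9063² = 3.6340 m. (Since h₀ = 0.843 m < h_ss, the level will rise toward this value.)

3.63 m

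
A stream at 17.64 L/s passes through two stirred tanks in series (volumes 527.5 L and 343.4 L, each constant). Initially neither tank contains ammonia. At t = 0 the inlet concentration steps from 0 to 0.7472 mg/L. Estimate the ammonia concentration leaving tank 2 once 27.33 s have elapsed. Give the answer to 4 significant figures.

0.2312 mg/L

Time constants: τᵢ = Vᵢ/Q for each well-mixed tank.
τ₁ = 527.5/17.64 = 29.9036 s; τ₂ = 343.4/17.64 = 19.4671 s.
Solving the cascade with C₁(0)=C₂(0)=0 gives C₂(t) = C_in[1 − (τ₁ e^(−t/τ₁) − τ₂ e^(−t/τ₂))/(τ₁ − τ₂)].
At t = 27.33: e^(−t/τ₁) = 0.400943, e^(−t/τ₂) = 0.245636.
C₂ = 0.7472·[1 − (29.9036·0.400943 − 19.4671·0.245636)/(10.4365)] = 0.7472·0.309364 = 0.231157 mg/L.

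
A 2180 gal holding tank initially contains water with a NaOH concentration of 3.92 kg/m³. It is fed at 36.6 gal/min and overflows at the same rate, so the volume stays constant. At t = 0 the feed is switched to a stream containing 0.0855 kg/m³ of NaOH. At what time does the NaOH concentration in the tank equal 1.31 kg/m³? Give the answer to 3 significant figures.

Unsteady species balance (constant V, well mixed): V dC/dt = Q(C_in − C), so τ = V/Q = 59.563 min.
C(t) = C_in + (C₀ − C_in) e^(−t/τ). Set C = 1.31 and solve for t:
e^(−t/τ) = (C − C_in)/(C₀ − C_in) = (1.31 − 0.0855)/(3.92 − 0.0855) = 0.31934
t = −τ ln(…) = 59.563 × 1.1415 = 67.991 min.

68.0 min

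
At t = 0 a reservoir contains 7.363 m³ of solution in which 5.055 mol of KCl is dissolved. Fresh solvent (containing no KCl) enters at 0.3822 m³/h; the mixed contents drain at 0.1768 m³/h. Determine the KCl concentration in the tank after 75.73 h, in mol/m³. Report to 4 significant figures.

0.08300 mol/m³

Let m(t) be the amount of KCl. Volume: V(t) = V₀ + (Q_in − Q_out) t = 7.363 + 0.205400 t; V(75.73) = 22.9179 m³.
Solute balance: dm/dt = 0 − Q_out C = −Q_out m/V(t).
Separate: dm/m = −Q_out dt/V(t) ⇒ ln(m/m₀) = −(Q_out/(Q_in−Q_out)) ln(V/V₀).
m = m₀ (V₀/V)^(Q_out/(Q_in−Q_out)) = 5.055 × (7.363/22.9179)^(0.860759) = 1.90223 mol.
C = m/V = 1.90223/22.9179 = 0.0830017 mol/m³.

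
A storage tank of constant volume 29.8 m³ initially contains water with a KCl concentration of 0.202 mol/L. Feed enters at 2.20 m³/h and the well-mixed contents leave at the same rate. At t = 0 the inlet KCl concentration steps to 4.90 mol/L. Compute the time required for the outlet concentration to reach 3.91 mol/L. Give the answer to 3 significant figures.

21.1 h

Species balance: V dC/dt = Q(C_in − C) ⇒ τ = V/Q = 13.545 h.
C(t) = C_in + (C₀ − C_in) e^(−t/τ). Set C = 3.91 and solve for t:
e^(−t/τ) = (C − C_in)/(C₀ − C_in) = (3.91 − 4.90)/(0.202 − 4.90) = 0.21073
t = −τ ln(…) = 13.545 × 1.5572 = 21.093 h.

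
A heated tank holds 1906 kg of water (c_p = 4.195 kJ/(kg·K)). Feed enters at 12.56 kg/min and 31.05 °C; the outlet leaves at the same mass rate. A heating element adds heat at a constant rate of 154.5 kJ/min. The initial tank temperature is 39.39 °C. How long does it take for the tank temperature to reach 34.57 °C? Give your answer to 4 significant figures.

Unsteady energy balance on the tank contents: M c_p dT/dt = ṁ c_p (T_in − T) + 154.5.
τ = M/ṁ = 151.752 min; T_ss = T_in + Q̇/(ṁ c_p) = 33.9823 °C.
T(t) = T_ss + (T₀ − T_ss) e^(−t/τ). Set T = 34.57:
e^(−t/τ) = (34.57 − 33.9823)/(39.39 − 33.9823) = 0.108680
t = −151.752 · ln(0.108680) = 336.789 min.

336.8 min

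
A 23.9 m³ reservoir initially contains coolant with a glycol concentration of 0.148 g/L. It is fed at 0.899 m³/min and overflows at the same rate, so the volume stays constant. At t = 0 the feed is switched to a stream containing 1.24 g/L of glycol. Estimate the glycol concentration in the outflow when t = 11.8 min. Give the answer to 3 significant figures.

Accumulation = in − out for the solute gives V dC/dt = Q(C_in − C).
Time constant τ = V/Q = 23.9/0.899 = 26.585 min.
This is linear first-order; C(t) = C_in + (C₀ − C_in) e^(−t/τ).
C(11.8) = 1.24 + (0.148 − 1.24)·e^(−11.8/26.585) = 1.24 + (-1.0920)·0.64156 = 0.53942 g/L.

0.539 g/L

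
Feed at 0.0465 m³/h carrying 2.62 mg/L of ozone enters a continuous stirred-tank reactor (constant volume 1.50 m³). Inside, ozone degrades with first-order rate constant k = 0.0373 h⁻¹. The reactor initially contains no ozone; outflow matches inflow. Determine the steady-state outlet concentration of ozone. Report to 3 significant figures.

1.19 mg/L

Accumulation = in − out − consumed: V dC/dt = Q C_in − Q C − k V C.
At steady state: 0 = Q C_in − (Q + kV) C_ss, so C_ss = Q C_in/(Q + kV).
C_ss = 0.0465·2.62/(0.0465 + 0.0373·1.50) = 0.12183/0.10245 = 1.1892 mg/L.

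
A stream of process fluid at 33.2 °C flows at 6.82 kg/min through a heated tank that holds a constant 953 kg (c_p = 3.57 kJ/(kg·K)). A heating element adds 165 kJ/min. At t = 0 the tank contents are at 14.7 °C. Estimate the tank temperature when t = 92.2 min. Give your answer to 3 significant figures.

Heat balance on the well-mixed liquid: M c_p dT/dt = ṁ c_p (T_in − T) + 165.
Rearrange: dT/dt = (T_ss − T)/τ with τ = M/ṁ = 139.74 min and T_ss = T_in + Q̇/(ṁ c_p) = 39.977 °C.
This is linear first-order; T(t) = T_ss + (T₀ − T_ss) e^(−t/τ).
T(92.2) = 39.977 + (-25.277)·e^(−92.2/139.74) = 39.977 + (-25.277)·0.51695 = 26.910 °C.

26.9 °C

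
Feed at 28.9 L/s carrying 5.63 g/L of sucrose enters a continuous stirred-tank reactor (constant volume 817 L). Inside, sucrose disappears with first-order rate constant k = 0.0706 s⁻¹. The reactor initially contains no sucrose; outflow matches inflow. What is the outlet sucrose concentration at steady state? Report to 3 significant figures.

Accumulation = in − out − consumed: V dC/dt = Q C_in − Q C − k V C.
At steady state: 0 = Q C_in − (Q + kV) C_ss, so C_ss = Q C_in/(Q + kV).
C_ss = 28.9·5.63/(28.9 + 0.0706·817) = 162.71/86.580 = 1.8793 g/L.

1.88 g/L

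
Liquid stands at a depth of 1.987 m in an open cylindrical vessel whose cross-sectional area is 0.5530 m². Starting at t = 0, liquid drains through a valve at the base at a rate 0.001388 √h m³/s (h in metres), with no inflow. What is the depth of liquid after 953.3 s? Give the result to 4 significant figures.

With no inflow, A dh/dt = −0.001388 √h.
This is separable: 2 d(√h)/dt = −0.001388/A, so √h = √h₀ − (0.001388/(2A)) t.
√h = √1.987 − 0.001388·953.3/(2·0.5530) = 1.40961 − 1.19637 = 0.213244.
h = 0.213244² = 0.0454731 m.

0.04547 m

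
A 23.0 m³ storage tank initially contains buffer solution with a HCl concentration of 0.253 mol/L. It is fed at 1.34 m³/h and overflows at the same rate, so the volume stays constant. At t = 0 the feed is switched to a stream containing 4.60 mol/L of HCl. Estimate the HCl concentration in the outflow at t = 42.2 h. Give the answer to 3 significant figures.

4.23 mol/L

Accumulation = in − out for the solute gives V dC/dt = Q(C_in − C).
Time constant τ = V/Q = 23.0/1.34 = 17.164 h.
C approaches C_in exponentially: C(t) = C_in + (C₀ − C_in) e^(−t/τ).
C(42.2) = 4.60 + (0.253 − 4.60)·e^(−42.2/17.164) = 4.60 + (-4.3470)·0.085554 = 4.2281 mol/L.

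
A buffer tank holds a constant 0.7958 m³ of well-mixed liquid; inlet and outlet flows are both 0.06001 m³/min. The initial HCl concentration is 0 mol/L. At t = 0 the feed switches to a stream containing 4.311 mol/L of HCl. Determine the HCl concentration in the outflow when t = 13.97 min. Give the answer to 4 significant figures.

2.808 mol/L

Transient balance on the dissolved component: V dC/dt = Q(C_in − C).
So dC/dt = (C_in − C)/τ with τ = V/Q = 0.7958/0.06001 = 13.2611 min.
Integrating: C(t) = C_in + (C₀ − C_in) e^(−t/τ).
C(13.97) = 4.311 + (0 − 4.311)·e^(−13.97/13.2611) = 4.311 + (-4.31100)·0.348731 = 2.80762 mol/L.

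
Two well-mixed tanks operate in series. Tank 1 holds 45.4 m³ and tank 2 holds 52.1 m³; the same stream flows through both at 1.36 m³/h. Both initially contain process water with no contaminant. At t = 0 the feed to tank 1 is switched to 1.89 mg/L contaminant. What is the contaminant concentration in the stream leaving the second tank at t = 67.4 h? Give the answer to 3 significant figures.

Species balance on tank i: dCᵢ/dt = (Cᵢ₋₁ − Cᵢ)/τᵢ with τᵢ = Vᵢ/Q.
τ₁ = 45.4/1.36 = 33.382 h; τ₂ = 52.1/1.36 = 38.309 h.
Tank 1: C₁ = C_in(1 − e^(−t/τ₁)). Tank 2 (τ₁ ≠ τ₂): C₂ = C_in[1 − (τ₁ e^(−t/τ₁) − τ₂ e^(−t/τ₂))/(τ₁ − τ₂)].
At t = 67.4: e^(−t/τ₁) = 0.13278, e^(−t/τ₂) = 0.17215.
C₂ = 1.89·[1 − (33.382·0.13278 − 38.309·0.17215)/(-4.9265)] = 1.89·0.56110 = 1.0605 mg/L.

1.06 mg/L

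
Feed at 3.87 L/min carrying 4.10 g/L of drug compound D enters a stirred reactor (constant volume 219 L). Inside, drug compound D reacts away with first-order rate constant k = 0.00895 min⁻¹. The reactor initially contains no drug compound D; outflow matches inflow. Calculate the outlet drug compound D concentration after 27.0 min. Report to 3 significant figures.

Accumulation = in − out − consumed: V dC/dt = Q C_in − Q C − k V C.
This is linear with rate a = Q/V + k = 0.026621 min⁻¹.
C_ss = Q C_in/(Q + kV) = 2.7216 g/L; C(t) = C_ss + (C₀ − C_ss) e^(−a t).
C(27.0) = 2.7216 + (-2.7216)·e^(−0.026621·27.0) = 2.7216 + (-2.7216)·0.48735 = 1.3952 g/L.

1.40 g/L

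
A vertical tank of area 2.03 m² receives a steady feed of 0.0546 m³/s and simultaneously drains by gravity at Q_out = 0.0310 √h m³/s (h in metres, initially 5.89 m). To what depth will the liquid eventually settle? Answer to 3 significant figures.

3.10 m

Level balance: A dh/dt = 0.0546 − 0.0310 √h. Setting dh/dt = 0:
Q_in = 0.0310 √h_ss ⇒ √h_ss = 0.0546/0.0310 = 1.7613.
h_ss = 1.7613² = 3.1021 m. (Since h₀ = 5.89 m > h_ss, the level will fall toward this value.)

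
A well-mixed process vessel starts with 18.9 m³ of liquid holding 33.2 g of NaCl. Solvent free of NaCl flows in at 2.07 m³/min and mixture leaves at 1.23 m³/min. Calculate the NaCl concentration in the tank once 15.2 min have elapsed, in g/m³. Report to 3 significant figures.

Let m(t) be the amount of NaCl. Volume: V(t) = V₀ + (Q_in − Q_out) t = 18.9 + 0.84000 t; V(15.2) = 31.668 m³.
Solute balance: dm/dt = 0 − Q_out C = −Q_out m/V(t).
Separate: dm/m = −Q_out dt/V(t) ⇒ ln(m/m₀) = −(Q_out/(Q_in−Q_out)) ln(V/V₀).
m = m₀ (V₀/V)^(Q_out/(Q_in−Q_out)) = 33.2 × (18.9/31.668)^(1.4643) = 15.592 g.
C = m/V = 15.592/31.668 = 0.49236 g/m³.

0.492 g/m³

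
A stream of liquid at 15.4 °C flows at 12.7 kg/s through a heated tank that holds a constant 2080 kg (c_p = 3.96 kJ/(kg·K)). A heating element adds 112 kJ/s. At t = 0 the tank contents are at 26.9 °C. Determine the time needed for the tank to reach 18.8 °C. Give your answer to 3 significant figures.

Unsteady energy balance on the tank contents: M c_p dT/dt = ṁ c_p (T_in − T) + 112.
τ = M/ṁ = 163.78 s; T_ss = T_in + Q̇/(ṁ c_p) = 17.627 °C.
T(t) = T_ss + (T₀ − T_ss) e^(−t/τ). Set T = 18.8:
e^(−t/τ) = (18.8 − 17.627)/(26.9 − 17.627) = 0.12650
t = −163.78 · ln(0.12650) = 338.62 s.

339 s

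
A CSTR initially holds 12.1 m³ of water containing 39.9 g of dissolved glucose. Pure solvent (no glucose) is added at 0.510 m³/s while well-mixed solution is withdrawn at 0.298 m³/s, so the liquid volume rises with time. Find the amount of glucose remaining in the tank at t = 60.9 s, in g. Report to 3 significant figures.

14.4 g

Let m(t) be the amount of glucose. Volume: V(t) = V₀ + (Q_in − Q_out) t = 12.1 + 0.21200 t; V(60.9) = 25.011 m³.
Species balance (pure solvent in): dm/dt = −Q_out · m/V(t).
dm/m = −Q_out dt/(V₀ + 0.21200 t); integrating gives ln(m/m₀) = −(Q_out/(Q_in−Q_out)) ln(V/V₀).
m = m₀ (V₀/V)^(Q_out/(Q_in−Q_out)) = 39.9 × (12.1/25.011)^(1.4057) = 14.378 g.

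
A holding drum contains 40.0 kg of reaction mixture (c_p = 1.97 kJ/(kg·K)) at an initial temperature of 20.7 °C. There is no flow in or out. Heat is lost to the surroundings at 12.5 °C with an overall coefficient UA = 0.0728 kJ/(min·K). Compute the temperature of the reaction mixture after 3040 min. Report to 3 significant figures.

13.0 °C

M c_p dT/dt = −UA(T − T_amb).
dT/dt = (T_ss − T)/τ with T_ss = T_amb = 12.500 °C, τ = M c_p/UA = 40.0·1.97/0.0728 = 1082.4 min.
T approaches T_ss exponentially: T(t) = T_ss + (T₀ − T_ss) e^(−t/τ).
T(3040) = 12.500 + (8.2000)·0.060294 = 12.994 °C.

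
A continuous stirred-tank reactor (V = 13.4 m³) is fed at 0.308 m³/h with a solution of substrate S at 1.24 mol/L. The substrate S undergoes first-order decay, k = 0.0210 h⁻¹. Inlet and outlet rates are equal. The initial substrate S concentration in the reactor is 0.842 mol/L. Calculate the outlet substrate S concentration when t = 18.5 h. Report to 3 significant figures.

Species balance: V dC/dt = Q C_in − Q C − k V C.
dC/dt = (Q/V) C_in − (Q/V + k) C; effective rate a = Q/V + k = 0.022985 + 0.0210 = 0.043985 h⁻¹.
C_ss = Q C_in/(Q + kV) = 0.64798 mol/L; C(t) = C_ss + (C₀ − C_ss) e^(−a t).
C(18.5) = 0.64798 + (0.19402)·e^(−0.043985·18.5) = 0.64798 + (0.19402)·0.44320 = 0.73397 mol/L.

0.734 mol/L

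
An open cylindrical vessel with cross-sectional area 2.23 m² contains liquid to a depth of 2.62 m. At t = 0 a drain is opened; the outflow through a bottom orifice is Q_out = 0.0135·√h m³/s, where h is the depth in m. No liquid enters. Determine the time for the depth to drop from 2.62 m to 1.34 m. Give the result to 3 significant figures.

Volume balance on the tank: A dh/dt = −0.0135 √h.
∫ h^(−1/2) dh = −(0.0135/A) ∫ dt, giving 2√h = 2√h₀ − (0.0135/A) t.
t = 2A(√h₀ − √h)/0.0135 = 2·2.23·(√2.62 − √1.34)/0.0135
  = 4.4600 × (1.6186 − 1.1576) / 0.0135 = 152.32 s.

152 s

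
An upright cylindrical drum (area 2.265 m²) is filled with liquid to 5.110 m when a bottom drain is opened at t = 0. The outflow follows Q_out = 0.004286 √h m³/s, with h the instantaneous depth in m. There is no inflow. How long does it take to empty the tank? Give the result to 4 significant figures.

2389 s

Unsteady balance on liquid volume: A dh/dt = −0.004286 √h.
Separate and integrate: 2(√h − √h₀) = −(0.004286/A) t.
Set h = 0: 2√h₀ = (0.004286/A) t_empty ⇒ t_empty = 2A√h₀/0.004286.
t_empty = 2·2.265·√5.110/0.004286 = 4.53000·2.26053/0.004286 = 2389.22 s.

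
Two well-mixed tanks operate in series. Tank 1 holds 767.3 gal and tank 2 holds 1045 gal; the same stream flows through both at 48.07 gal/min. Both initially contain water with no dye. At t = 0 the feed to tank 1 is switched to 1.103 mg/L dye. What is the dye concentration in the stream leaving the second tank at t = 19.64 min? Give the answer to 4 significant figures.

Time constants: τᵢ = Vᵢ/Q for each well-mixed tank.
τ₁ = 767.3/48.07 = 15.9621 min; τ₂ = 1045/48.07 = 21.7391 min.
Tank 1: C₁ = C_in(1 − e^(−t/τ₁)). Tank 2 (τ₁ ≠ τ₂): C₂ = C_in[1 − (τ₁ e^(−t/τ₁) − τ₂ e^(−t/τ₂))/(τ₁ − τ₂)].
At t = 19.64: e^(−t/τ₁) = 0.292172, e^(−t/τ₂) = 0.405173.
C₂ = 1.103·[1 − (15.9621·0.292172 − 21.7391·0.405173)/(-5.77699)] = 1.103·0.282598 = 0.311706 mg/L.

0.3117 mg/L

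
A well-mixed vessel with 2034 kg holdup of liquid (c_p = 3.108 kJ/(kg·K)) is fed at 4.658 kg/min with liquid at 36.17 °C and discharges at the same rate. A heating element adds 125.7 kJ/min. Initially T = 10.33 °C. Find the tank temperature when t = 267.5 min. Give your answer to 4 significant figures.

26.14 °C

Energy balance: M c_p dT/dt = ṁ c_p (T_in − T) + 125.7.
Rearrange: dT/dt = (T_ss − T)/τ with τ = M/ṁ = 436.668 min and T_ss = T_in + Q̇/(ṁ c_p) = 44.8527 °C.
Solution: T(t) = T_ss + (T₀ − T_ss) e^(−t/τ).
T(267.5) = 44.8527 + (-34.5227)·e^(−267.5/436.668) = 44.8527 + (-34.5227)·0.541944 = 26.1433 °C.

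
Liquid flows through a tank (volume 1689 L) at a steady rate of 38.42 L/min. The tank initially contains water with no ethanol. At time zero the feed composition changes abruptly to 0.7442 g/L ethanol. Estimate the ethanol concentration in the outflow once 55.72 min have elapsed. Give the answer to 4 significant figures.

0.5347 g/L

Species balance on the tank: V dC/dt = Q(C_in − C).
So dC/dt = (C_in − C)/τ with τ = V/Q = 1689/38.42 = 43.9615 min.
Solution: C(t) = C_in + (C₀ − C_in) e^(−t/τ).
C(55.72) = 0.7442 + (0 − 0.7442)·e^(−55.72/43.9615) = 0.7442 + (-0.744200)·0.281542 = 0.534676 g/L.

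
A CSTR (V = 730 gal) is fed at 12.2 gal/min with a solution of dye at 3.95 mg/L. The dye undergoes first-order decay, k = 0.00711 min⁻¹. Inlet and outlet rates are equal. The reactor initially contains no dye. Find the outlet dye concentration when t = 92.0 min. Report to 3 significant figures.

2.46 mg/L

Accumulation = in − out − consumed: V dC/dt = Q C_in − Q C − k V C.
This is linear with rate a = Q/V + k = 0.023822 min⁻¹.
C_ss = Q C_in/(Q + kV) = 2.7711 mg/L; C(t) = C_ss + (C₀ − C_ss) e^(−a t).
C(92.0) = 2.7711 + (-2.7711)·e^(−0.023822·92.0) = 2.7711 + (-2.7711)·0.11173 = 2.4615 mg/L.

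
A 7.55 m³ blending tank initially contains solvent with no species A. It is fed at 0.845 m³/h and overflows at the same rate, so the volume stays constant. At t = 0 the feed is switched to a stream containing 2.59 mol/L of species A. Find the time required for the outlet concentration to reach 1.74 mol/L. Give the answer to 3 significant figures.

Species balance: V dC/dt = Q(C_in − C) ⇒ τ = V/Q = 8.9349 h.
C(t) = C_in + (C₀ − C_in) e^(−t/τ). Set C = 1.74 and solve for t:
e^(−t/τ) = (C − C_in)/(C₀ − C_in) = (1.74 − 2.59)/(0 − 2.59) = 0.32819
t = −τ ln(…) = 8.9349 × 1.1142 = 9.9551 h.

9.96 h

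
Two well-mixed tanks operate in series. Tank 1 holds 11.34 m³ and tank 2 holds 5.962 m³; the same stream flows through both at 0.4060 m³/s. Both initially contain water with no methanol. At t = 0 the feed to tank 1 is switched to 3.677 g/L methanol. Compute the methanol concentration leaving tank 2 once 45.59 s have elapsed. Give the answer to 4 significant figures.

Each tank obeys Vᵢ dCᵢ/dt = Q(Cᵢ₋₁ − Cᵢ), so τᵢ = Vᵢ/Q.
τ₁ = 11.34/0.4060 = 27.9310 s; τ₂ = 5.962/0.4060 = 14.6847 s.
Tank 1: C₁ = C_in(1 − e^(−t/τ₁)). Tank 2 (τ₁ ≠ τ₂): C₂ = C_in[1 − (τ₁ e^(−t/τ₁) − τ₂ e^(−t/τ₂))/(τ₁ − τ₂)].
At t = 45.59: e^(−t/τ₁) = 0.195492, e^(−t/τ₂) = 0.0448431.
C₂ = 3.677·[1 − (27.9310·0.195492 − 14.6847·0.0448431)/(13.2463)] = 3.677·0.637500 = 2.34409 g/L.

2.344 g/L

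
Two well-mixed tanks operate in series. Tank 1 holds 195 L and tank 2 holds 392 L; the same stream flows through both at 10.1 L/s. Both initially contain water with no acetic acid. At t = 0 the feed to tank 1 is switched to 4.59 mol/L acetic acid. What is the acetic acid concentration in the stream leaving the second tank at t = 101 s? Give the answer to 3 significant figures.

Each tank obeys Vᵢ dCᵢ/dt = Q(Cᵢ₋₁ − Cᵢ), so τᵢ = Vᵢ/Q.
τ₁ = 195/10.1 = 19.307 s; τ₂ = 392/10.1 = 38.812 s.
Solving the cascade with C₁(0)=C₂(0)=0 gives C₂(t) = C_in[1 − (τ₁ e^(−t/τ₁) − τ₂ e^(−t/τ₂))/(τ₁ − τ₂)].
At t = 101: e^(−t/τ₁) = 0.0053467, e^(−t/τ₂) = 0.074103.
C₂ = 4.59·[1 − (19.307·0.0053467 − 38.812·0.074103)/(-19.505)] = 4.59·0.85784 = 3.9375 mol/L.

3.94 mol/L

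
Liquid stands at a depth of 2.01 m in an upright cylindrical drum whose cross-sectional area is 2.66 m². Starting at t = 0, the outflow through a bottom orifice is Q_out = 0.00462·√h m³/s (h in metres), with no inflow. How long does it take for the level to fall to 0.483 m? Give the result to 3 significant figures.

832 s

Unsteady balance on liquid volume: A dh/dt = −0.00462 √h.
Separate and integrate: 2(√h − √h₀) = −(0.00462/A) t.
t = 2A(√h₀ − √h)/0.00462 = 2·2.66·(√2.01 − √0.483)/0.00462
  = 5.3200 × (1.4177 − 0.69498) / 0.00462 = 832.27 s.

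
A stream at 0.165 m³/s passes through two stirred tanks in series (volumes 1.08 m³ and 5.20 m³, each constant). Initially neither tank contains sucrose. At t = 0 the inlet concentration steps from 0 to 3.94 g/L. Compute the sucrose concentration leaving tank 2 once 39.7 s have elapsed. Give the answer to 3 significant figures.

Each tank obeys Vᵢ dCᵢ/dt = Q(Cᵢ₋₁ − Cᵢ), so τᵢ = Vᵢ/Q.
τ₁ = 1.08/0.165 = 6.5455 s; τ₂ = 5.20/0.165 = 31.515 s.
Tank 1: C₁ = C_in(1 − e^(−t/τ₁)). Tank 2 (τ₁ ≠ τ₂): C₂ = C_in[1 − (τ₁ e^(−t/τ₁) − τ₂ e^(−t/τ₂))/(τ₁ − τ₂)].
At t = 39.7: e^(−t/τ₁) = 0.0023221, e^(−t/τ₂) = 0.28374.
C₂ = 3.94·[1 − (6.5455·0.0023221 − 31.515·0.28374)/(-24.970)] = 3.94·0.64250 = 2.5314 g/L.

2.53 g/L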